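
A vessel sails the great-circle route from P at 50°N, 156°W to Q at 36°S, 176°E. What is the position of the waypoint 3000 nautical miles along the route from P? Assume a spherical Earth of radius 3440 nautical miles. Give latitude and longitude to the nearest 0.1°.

Convert each endpoint to a unit vector on the sphere (x = cos φ cos λ, y = cos φ sin λ, z = sin φ).
The central angle between the endpoints is δ = arccos(p₁·p₂) ≈ 1.562 rad (89.5°). The total great-circle distance is δ·R ≈ 1.562 × 3440 ≈ 5373 nmi, so the target fraction is f = 3000/5373 ≈ 0.558.
Interpolate at f ≈ 0.558 with slerp weights a = sin((1−f)δ)/sin δ ≈ 0.636, b = sin(fδ)/sin δ ≈ 0.766.
p = a·p₁ + b·p₂ ≈ (-0.992, -0.123, 0.037); φ = arcsin(p_z) ≈ 2.15°, λ = atan2(p_y, p_x) ≈ -172.92°.

≈ 2.1°N, 172.9°W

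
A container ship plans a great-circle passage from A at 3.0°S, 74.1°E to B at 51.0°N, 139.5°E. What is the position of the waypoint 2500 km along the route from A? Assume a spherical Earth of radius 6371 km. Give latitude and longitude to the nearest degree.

≈ 15°N, 88°E

From cos δ = sin φ₁ sin φ₂ + cos φ₁ cos φ₂ cos Δλ, the central angle is δ ≈ 1.348 rad (77.2°). The total great-circle distance is δ·R ≈ 1.348 × 6371 ≈ 8588 km, so the target fraction is f = 2500/8588 ≈ 0.291.
Interpolate at f ≈ 0.291 with slerp weights a = sin((1−f)δ)/sin δ ≈ 0.837, b = sin(fδ)/sin δ ≈ 0.392.
p = a·p₁ + b·p₂ ≈ (0.041, 0.964, 0.261); φ = arcsin(p_z) ≈ 15.12°, λ = atan2(p_y, p_x) ≈ 87.54°.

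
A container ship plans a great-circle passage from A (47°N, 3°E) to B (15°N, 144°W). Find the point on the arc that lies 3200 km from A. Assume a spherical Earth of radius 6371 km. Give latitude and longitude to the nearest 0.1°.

≈ (65.8°N, 38.5°W)

Convert each endpoint to a unit vector on the sphere (x = cos φ cos λ, y = cos φ sin λ, z = sin φ).
The central angle between the endpoints is δ = arccos(p₁·p₂) ≈ 1.942 rad (111.3°). The total great-circle distance is δ·R ≈ 1.942 × 6371 ≈ 12376 km, so the target fraction is f = 3200/12376 ≈ 0.259.
Interpolate at f ≈ 0.259 with slerp weights a = sin((1−f)δ)/sin δ ≈ 1.064, b = sin(fδ)/sin δ ≈ 0.517.
p = a·p₁ + b·p₂ ≈ (0.321, -0.255, 0.912); φ = arcsin(p_z) ≈ 65.78°, λ = atan2(p_y, p_x) ≈ -38.51°.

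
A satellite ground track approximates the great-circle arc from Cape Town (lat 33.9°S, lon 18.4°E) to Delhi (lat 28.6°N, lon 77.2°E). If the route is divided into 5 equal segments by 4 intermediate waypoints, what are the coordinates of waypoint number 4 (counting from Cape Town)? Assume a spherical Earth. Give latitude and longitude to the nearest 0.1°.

≈ lat 16.4°N, lon 64.8°E

Write both endpoints as unit vectors p₁, p₂ with components (cos φ cos λ, cos φ sin λ, sin φ).
The central angle between the endpoints is δ = arccos(p₁·p₂) ≈ 1.460 rad (83.7°).
Interpolate at f = 4/5 with slerp weights a = sin((1−f)δ)/sin δ ≈ 0.290, b = sin(fδ)/sin δ ≈ 0.926.
p = a·p₁ + b·p₂ ≈ (0.408, 0.868, 0.282); φ = arcsin(p_z) ≈ 16.35°, λ = atan2(p_y, p_x) ≈ 64.82°.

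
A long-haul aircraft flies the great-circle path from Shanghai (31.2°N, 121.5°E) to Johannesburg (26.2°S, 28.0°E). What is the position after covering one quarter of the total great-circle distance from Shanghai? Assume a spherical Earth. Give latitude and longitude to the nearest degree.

Write both endpoints as unit vectors p₁, p₂ with components (cos φ cos λ, cos φ sin λ, sin φ).
The central angle between the endpoints is δ = arccos(p₁·p₂) ≈ 1.850 rad (106.0°).
Interpolate at f = 1/4 with slerp weights a = sin((1−f)δ)/sin δ ≈ 1.023, b = sin(fδ)/sin δ ≈ 0.464.
p = a·p₁ + b·p₂ ≈ (-0.089, 0.941, 0.325); φ = arcsin(p_z) ≈ 18.96°, λ = atan2(p_y, p_x) ≈ 95.43°.

≈ (19°N, 95°E)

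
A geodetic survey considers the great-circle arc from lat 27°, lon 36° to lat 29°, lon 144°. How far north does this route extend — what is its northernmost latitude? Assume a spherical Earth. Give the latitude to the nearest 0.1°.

≈ 42.2°

The great circle lies in the plane with unit normal n̂ = (p₁ × p₂)/|p₁ × p₂|.
Here n̂_z ≈ +0.741; the vertex latitude is φ_max = arccos|n̂_z| ≈ 42.2°.
Check via Clairaut: cos φ_max = |cos φ₁| · sin C = cos(27.0°)·sin(56.3°) ≈ 0.741, again giving ≈ 42.2°.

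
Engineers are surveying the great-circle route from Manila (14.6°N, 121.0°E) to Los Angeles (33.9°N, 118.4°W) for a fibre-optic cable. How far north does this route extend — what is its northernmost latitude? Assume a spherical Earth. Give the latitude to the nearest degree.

The great circle lies in the plane with unit normal n̂ = (p₁ × p₂)/|p₁ × p₂|.
Here n̂_z ≈ +0.718; the vertex latitude is φ_max = arccos|n̂_z| ≈ 44.1°.

≈ 44°N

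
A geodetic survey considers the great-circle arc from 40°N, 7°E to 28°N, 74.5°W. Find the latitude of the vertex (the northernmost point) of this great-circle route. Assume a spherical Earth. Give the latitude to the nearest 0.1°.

The great circle lies in the plane with unit normal n̂ = (p₁ × p₂)/|p₁ × p₂|.
Here n̂_z ≈ -0.730; the vertex latitude is φ_max = arccos|n̂_z| ≈ 43.1°.

≈ 43.1°N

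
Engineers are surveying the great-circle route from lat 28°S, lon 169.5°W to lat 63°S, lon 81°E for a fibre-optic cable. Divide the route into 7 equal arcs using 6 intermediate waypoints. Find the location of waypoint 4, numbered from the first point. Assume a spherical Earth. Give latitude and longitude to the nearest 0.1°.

≈ lat 61.3°S, lon 152.0°E

Convert each endpoint to a unit vector on the sphere (x = cos φ cos λ, y = cos φ sin λ, z = sin φ).
The central angle between the endpoints is δ = arccos(p₁·p₂) ≈ 1.282 rad (73.5°).
Interpolate at f = 4/7 with slerp weights a = sin((1−f)δ)/sin δ ≈ 0.545, b = sin(fδ)/sin δ ≈ 0.698.
p = a·p₁ + b·p₂ ≈ (-0.423, 0.225, -0.877); φ = arcsin(p_z) ≈ -61.34°, λ = atan2(p_y, p_x) ≈ 151.99°.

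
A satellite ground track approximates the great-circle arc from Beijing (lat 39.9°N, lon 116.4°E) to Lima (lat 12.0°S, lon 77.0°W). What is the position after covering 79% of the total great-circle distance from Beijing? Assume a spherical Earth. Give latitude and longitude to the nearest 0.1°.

The haversine formula gives a central angle δ ≈ 2.613 rad (149.7°) between the endpoints.
Interpolate at f = 0.79 with slerp weights a = sin((1−f)δ)/sin δ ≈ 1.034, b = sin(fδ)/sin δ ≈ 1.745.
p = a·p₁ + b·p₂ ≈ (0.032, -0.953, 0.300); φ = arcsin(p_z) ≈ 17.46°, λ = atan2(p_y, p_x) ≈ -88.11°.

≈ lat 17.5°N, lon 88.1°W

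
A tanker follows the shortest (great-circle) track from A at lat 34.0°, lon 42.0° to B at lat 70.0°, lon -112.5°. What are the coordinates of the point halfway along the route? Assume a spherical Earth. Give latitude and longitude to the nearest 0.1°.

≈ lat 70.2°, lon 26.2°

From cos δ = sin φ₁ sin φ₂ + cos φ₁ cos φ₂ cos Δλ, the central angle is δ ≈ 1.298 rad (74.4°).
Interpolate at f = 1/2 with slerp weights a = sin((1−f)δ)/sin δ ≈ 0.628, b = sin(fδ)/sin δ ≈ 0.628.
p = a·p₁ + b·p₂ ≈ (0.305, 0.150, 0.941); φ = arcsin(p_z) ≈ 70.16°, λ = atan2(p_y, p_x) ≈ 26.20°.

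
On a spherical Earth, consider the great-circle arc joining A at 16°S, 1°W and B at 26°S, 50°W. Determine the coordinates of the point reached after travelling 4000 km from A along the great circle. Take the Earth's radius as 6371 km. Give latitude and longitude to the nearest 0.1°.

≈ 25.1°S, 38.3°W

Write both endpoints as unit vectors p₁, p₂ with components (cos φ cos λ, cos φ sin λ, sin φ).
The central angle between the endpoints is δ = arccos(p₁·p₂) ≈ 0.813 rad (46.6°). The total great-circle distance is δ·R ≈ 0.813 × 6371 ≈ 5177 km, so the target fraction is f = 4000/5177 ≈ 0.773.
Interpolate at f ≈ 0.773 with slerp weights a = sin((1−f)δ)/sin δ ≈ 0.253, b = sin(fδ)/sin δ ≈ 0.809.
p = a·p₁ + b·p₂ ≈ (0.711, -0.561, -0.424); φ = arcsin(p_z) ≈ -25.11°, λ = atan2(p_y, p_x) ≈ -38.31°.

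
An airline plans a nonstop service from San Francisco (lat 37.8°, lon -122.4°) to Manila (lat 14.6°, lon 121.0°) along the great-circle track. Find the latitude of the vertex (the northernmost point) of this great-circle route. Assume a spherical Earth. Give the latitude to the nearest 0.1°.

The great circle lies in the plane with unit normal n̂ = (p₁ × p₂)/|p₁ × p₂|.
Here n̂_z ≈ -0.696; the vertex latitude is φ_max = arccos|n̂_z| ≈ 45.9°.

≈ 45.9°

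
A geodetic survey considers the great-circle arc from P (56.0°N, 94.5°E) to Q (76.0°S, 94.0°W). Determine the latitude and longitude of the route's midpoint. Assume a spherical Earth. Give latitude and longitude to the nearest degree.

Convert each endpoint to a unit vector on the sphere (x = cos φ cos λ, y = cos φ sin λ, z = sin φ).
The central angle between the endpoints is δ = arccos(p₁·p₂) ≈ 2.788 rad (159.8°).
Interpolate at f = 1/2 with slerp weights a = sin((1−f)δ)/sin δ ≈ 2.845, b = sin(fδ)/sin δ ≈ 2.845.
p = a·p₁ + b·p₂ ≈ (-0.173, 0.899, -0.402); φ = arcsin(p_z) ≈ -23.69°, λ = atan2(p_y, p_x) ≈ 100.88°.

≈ (24°S, 101°E)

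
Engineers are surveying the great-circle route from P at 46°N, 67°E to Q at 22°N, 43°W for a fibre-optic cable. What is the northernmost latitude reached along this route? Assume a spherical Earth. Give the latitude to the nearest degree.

≈ 53°N

The great circle lies in the plane with unit normal n̂ = (p₁ × p₂)/|p₁ × p₂|.
Here n̂_z ≈ -0.606; the vertex latitude is φ_max = arccos|n̂_z| ≈ 52.7°.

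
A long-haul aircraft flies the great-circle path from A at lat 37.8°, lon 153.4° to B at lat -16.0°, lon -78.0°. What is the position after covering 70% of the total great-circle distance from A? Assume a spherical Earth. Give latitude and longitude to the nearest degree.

≈ lat 8°, lon -109°

Convert each endpoint to a unit vector on the sphere (x = cos φ cos λ, y = cos φ sin λ, z = sin φ).
The central angle between the endpoints is δ = arccos(p₁·p₂) ≈ 2.269 rad (130.0°).
Interpolate at f = 0.70 with slerp weights a = sin((1−f)δ)/sin δ ≈ 0.822, b = sin(fδ)/sin δ ≈ 1.305.
p = a·p₁ + b·p₂ ≈ (-0.320, -0.937, 0.144); φ = arcsin(p_z) ≈ 8.27°, λ = atan2(p_y, p_x) ≈ -108.84°.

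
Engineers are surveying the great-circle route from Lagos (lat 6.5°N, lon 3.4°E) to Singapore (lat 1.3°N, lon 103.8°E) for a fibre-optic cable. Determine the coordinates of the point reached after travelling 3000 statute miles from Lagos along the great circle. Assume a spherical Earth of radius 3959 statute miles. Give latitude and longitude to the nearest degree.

The haversine formula gives a central angle δ ≈ 1.748 rad (100.2°) between the endpoints. The total great-circle distance is δ·R ≈ 1.748 × 3959 ≈ 6922 mi, so the target fraction is f = 3000/6922 ≈ 0.433.
Interpolate at f ≈ 0.433 with slerp weights a = sin((1−f)δ)/sin δ ≈ 0.850, b = sin(fδ)/sin δ ≈ 0.698.
p = a·p₁ + b·p₂ ≈ (0.676, 0.728, 0.112); φ = arcsin(p_z) ≈ 6.43°, λ = atan2(p_y, p_x) ≈ 47.11°.

≈ lat 6°N, lon 47°E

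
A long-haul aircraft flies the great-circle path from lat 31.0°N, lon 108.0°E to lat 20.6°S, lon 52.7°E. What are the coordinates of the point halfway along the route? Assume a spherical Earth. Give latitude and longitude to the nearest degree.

Convert each endpoint to a unit vector on the sphere (x = cos φ cos λ, y = cos φ sin λ, z = sin φ).
The central angle between the endpoints is δ = arccos(p₁·p₂) ≈ 1.292 rad (74.0°).
Interpolate at f = 1/2 with slerp weights a = sin((1−f)δ)/sin δ ≈ 0.626, b = sin(fδ)/sin δ ≈ 0.626.
p = a·p₁ + b·p₂ ≈ (0.189, 0.977, 0.102); φ = arcsin(p_z) ≈ 5.86°, λ = atan2(p_y, p_x) ≈ 79.03°.

≈ lat 6°N, lon 79°E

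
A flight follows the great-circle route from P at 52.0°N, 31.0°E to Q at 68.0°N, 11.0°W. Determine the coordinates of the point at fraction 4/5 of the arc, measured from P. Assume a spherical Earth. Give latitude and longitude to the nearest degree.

From cos δ = sin φ₁ sin φ₂ + cos φ₁ cos φ₂ cos Δλ, the central angle is δ ≈ 0.446 rad (25.6°).
Interpolate at f = 4/5 with slerp weights a = sin((1−f)δ)/sin δ ≈ 0.207, b = sin(fδ)/sin δ ≈ 0.810.
p = a·p₁ + b·p₂ ≈ (0.407, 0.008, 0.914); φ = arcsin(p_z) ≈ 66.00°, λ = atan2(p_y, p_x) ≈ 1.07°.

≈ 66°N, 1°E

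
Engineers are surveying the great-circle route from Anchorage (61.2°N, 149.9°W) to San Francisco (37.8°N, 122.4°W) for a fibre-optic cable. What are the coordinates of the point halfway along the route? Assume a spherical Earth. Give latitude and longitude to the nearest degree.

≈ 50°N, 133°W

From cos δ = sin φ₁ sin φ₂ + cos φ₁ cos φ₂ cos Δλ, the central angle is δ ≈ 0.506 rad (29.0°).
Interpolate at f = 1/2 with slerp weights a = sin((1−f)δ)/sin δ ≈ 0.516, b = sin(fδ)/sin δ ≈ 0.516.
p = a·p₁ + b·p₂ ≈ (-0.434, -0.469, 0.769); φ = arcsin(p_z) ≈ 50.27°, λ = atan2(p_y, p_x) ≈ -132.75°.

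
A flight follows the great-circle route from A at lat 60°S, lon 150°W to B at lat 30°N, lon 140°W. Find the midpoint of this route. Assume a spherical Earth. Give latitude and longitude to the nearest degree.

Convert each endpoint to a unit vector on the sphere (x = cos φ cos λ, y = cos φ sin λ, z = sin φ).
The central angle between the endpoints is δ = arccos(p₁·p₂) ≈ 1.577 rad (90.4°).
Interpolate at f = 1/2 with slerp weights a = sin((1−f)δ)/sin δ ≈ 0.709, b = sin(fδ)/sin δ ≈ 0.709.
p = a·p₁ + b·p₂ ≈ (-0.778, -0.572, -0.260); φ = arcsin(p_z) ≈ -15.05°, λ = atan2(p_y, p_x) ≈ -143.66°.

≈ lat 15°S, lon 144°W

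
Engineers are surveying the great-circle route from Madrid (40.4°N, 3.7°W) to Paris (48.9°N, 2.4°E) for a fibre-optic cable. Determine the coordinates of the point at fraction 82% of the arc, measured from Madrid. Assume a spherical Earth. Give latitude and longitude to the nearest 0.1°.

The haversine formula gives a central angle δ ≈ 0.166 rad (9.5°) between the endpoints.
Interpolate at f = 0.82 with slerp weights a = sin((1−f)δ)/sin δ ≈ 0.181, b = sin(fδ)/sin δ ≈ 0.821.
p = a·p₁ + b·p₂ ≈ (0.677, 0.014, 0.736); φ = arcsin(p_z) ≈ 47.40°, λ = atan2(p_y, p_x) ≈ 1.16°.

≈ 47.4°N, 1.2°E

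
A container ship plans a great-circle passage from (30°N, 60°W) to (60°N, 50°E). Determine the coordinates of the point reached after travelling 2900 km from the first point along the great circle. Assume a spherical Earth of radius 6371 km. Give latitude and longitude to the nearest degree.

≈ (51°N, 40°W)

Convert each endpoint to a unit vector on the sphere (x = cos φ cos λ, y = cos φ sin λ, z = sin φ).
The central angle between the endpoints is δ = arccos(p₁·p₂) ≈ 1.282 rad (73.4°). The total great-circle distance is δ·R ≈ 1.282 × 6371 ≈ 8167 km, so the target fraction is f = 2900/8167 ≈ 0.355.
Interpolate at f ≈ 0.355 with slerp weights a = sin((1−f)δ)/sin δ ≈ 0.768, b = sin(fδ)/sin δ ≈ 0.459.
p = a·p₁ + b·p₂ ≈ (0.480, -0.400, 0.781); φ = arcsin(p_z) ≈ 51.35°, λ = atan2(p_y, p_x) ≈ -39.82°.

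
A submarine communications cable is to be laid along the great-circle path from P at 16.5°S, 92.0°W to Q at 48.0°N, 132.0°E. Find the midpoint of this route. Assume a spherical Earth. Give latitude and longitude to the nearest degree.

≈ 35°N, 136°W

Write both endpoints as unit vectors p₁, p₂ with components (cos φ cos λ, cos φ sin λ, sin φ).
The central angle between the endpoints is δ = arccos(p₁·p₂) ≈ 2.308 rad (132.3°).
Interpolate at f = 1/2 with slerp weights a = sin((1−f)δ)/sin δ ≈ 1.236, b = sin(fδ)/sin δ ≈ 1.236.
p = a·p₁ + b·p₂ ≈ (-0.595, -0.570, 0.567); φ = arcsin(p_z) ≈ 34.57°, λ = atan2(p_y, p_x) ≈ -136.23°.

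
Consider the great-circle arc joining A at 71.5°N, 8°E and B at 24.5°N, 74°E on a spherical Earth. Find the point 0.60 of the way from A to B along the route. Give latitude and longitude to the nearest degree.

≈ 46°N, 63°E

Write both endpoints as unit vectors p₁, p₂ with components (cos φ cos λ, cos φ sin λ, sin φ).
The central angle between the endpoints is δ = arccos(p₁·p₂) ≈ 1.035 rad (59.3°).
Interpolate at f = 0.60 with slerp weights a = sin((1−f)δ)/sin δ ≈ 0.468, b = sin(fδ)/sin δ ≈ 0.677.
p = a·p₁ + b·p₂ ≈ (0.317, 0.613, 0.724); φ = arcsin(p_z) ≈ 46.40°, λ = atan2(p_y, p_x) ≈ 62.66°.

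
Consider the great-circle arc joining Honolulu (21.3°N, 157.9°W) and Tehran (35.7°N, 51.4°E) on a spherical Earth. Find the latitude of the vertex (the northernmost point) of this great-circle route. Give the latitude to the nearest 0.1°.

≈ 65.5°N

The great circle lies in the plane with unit normal n̂ = (p₁ × p₂)/|p₁ × p₂|.
Here n̂_z ≈ -0.414; the vertex latitude is φ_max = arccos|n̂_z| ≈ 65.5°.
Check via Clairaut: cos φ_max = |cos φ₁| · sin C = cos(21.3°)·sin(26.4°) ≈ 0.414, again giving ≈ 65.5°.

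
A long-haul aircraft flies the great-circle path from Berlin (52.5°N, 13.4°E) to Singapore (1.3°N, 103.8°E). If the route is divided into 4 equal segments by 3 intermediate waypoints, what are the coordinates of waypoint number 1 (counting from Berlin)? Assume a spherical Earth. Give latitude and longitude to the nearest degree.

≈ 48°N, 48°E

The haversine formula gives a central angle δ ≈ 1.557 rad (89.2°) between the endpoints.
Interpolate at f = 1/4 with slerp weights a = sin((1−f)δ)/sin δ ≈ 0.920, b = sin(fδ)/sin δ ≈ 0.380.
p = a·p₁ + b·p₂ ≈ (0.454, 0.498, 0.738); φ = arcsin(p_z) ≈ 47.60°, λ = atan2(p_y, p_x) ≈ 47.64°.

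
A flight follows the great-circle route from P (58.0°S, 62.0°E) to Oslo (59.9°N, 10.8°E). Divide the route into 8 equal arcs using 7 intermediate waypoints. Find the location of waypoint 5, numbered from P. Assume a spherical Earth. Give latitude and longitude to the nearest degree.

The haversine formula gives a central angle δ ≈ 2.174 rad (124.6°) between the endpoints.
Interpolate at f = 5/8 with slerp weights a = sin((1−f)δ)/sin δ ≈ 0.884, b = sin(fδ)/sin δ ≈ 1.187.
p = a·p₁ + b·p₂ ≈ (0.805, 0.525, 0.277); φ = arcsin(p_z) ≈ 16.11°, λ = atan2(p_y, p_x) ≈ 33.13°.

≈ (16°N, 33°E)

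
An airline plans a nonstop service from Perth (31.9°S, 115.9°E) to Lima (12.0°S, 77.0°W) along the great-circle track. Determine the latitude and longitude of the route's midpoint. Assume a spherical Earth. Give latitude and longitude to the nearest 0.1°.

≈ (71.8°S, 128.5°W)

Convert each endpoint to a unit vector on the sphere (x = cos φ cos λ, y = cos φ sin λ, z = sin φ).
The central angle between the endpoints is δ = arccos(p₁·p₂) ≈ 2.346 rad (134.4°).
Interpolate at f = 1/2 with slerp weights a = sin((1−f)δ)/sin δ ≈ 1.290, b = sin(fδ)/sin δ ≈ 1.290.
p = a·p₁ + b·p₂ ≈ (-0.195, -0.244, -0.950); φ = arcsin(p_z) ≈ -71.80°, λ = atan2(p_y, p_x) ≈ -128.53°.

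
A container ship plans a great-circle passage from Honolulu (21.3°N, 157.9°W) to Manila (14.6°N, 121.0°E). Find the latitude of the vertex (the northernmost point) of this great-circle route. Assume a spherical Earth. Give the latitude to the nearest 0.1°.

≈ 23.7°N

The great circle lies in the plane with unit normal n̂ = (p₁ × p₂)/|p₁ × p₂|.
Here n̂_z ≈ -0.916; the vertex latitude is φ_max = arccos|n̂_z| ≈ 23.7°.
Check via Clairaut: cos φ_max = |cos φ₁| · sin C = cos(21.3°)·sin(79.3°) ≈ 0.916, again giving ≈ 23.7°.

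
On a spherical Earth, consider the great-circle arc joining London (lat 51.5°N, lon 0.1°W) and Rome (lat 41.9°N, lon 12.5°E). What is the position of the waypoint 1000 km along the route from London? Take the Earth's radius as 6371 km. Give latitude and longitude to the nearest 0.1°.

Convert each endpoint to a unit vector on the sphere (x = cos φ cos λ, y = cos φ sin λ, z = sin φ).
The central angle between the endpoints is δ = arccos(p₁·p₂) ≈ 0.225 rad (12.9°). The total great-circle distance is δ·R ≈ 0.225 × 6371 ≈ 1432 km, so the target fraction is f = 1000/1432 ≈ 0.698.
Interpolate at f ≈ 0.698 with slerp weights a = sin((1−f)δ)/sin δ ≈ 0.304, b = sin(fδ)/sin δ ≈ 0.701.
p = a·p₁ + b·p₂ ≈ (0.699, 0.113, 0.706); φ = arcsin(p_z) ≈ 44.94°, λ = atan2(p_y, p_x) ≈ 9.16°.

≈ lat 44.9°N, lon 9.2°E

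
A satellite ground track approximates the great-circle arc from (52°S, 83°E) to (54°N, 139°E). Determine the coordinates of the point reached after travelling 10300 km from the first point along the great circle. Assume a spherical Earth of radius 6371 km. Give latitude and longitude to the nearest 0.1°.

≈ (33.6°N, 123.5°E)

Convert each endpoint to a unit vector on the sphere (x = cos φ cos λ, y = cos φ sin λ, z = sin φ).
The central angle between the endpoints is δ = arccos(p₁·p₂) ≈ 2.021 rad (115.8°). The total great-circle distance is δ·R ≈ 2.021 × 6371 ≈ 12876 km, so the target fraction is f = 10300/12876 ≈ 0.800.
Interpolate at f ≈ 0.800 with slerp weights a = sin((1−f)δ)/sin δ ≈ 0.437, b = sin(fδ)/sin δ ≈ 1.110.
p = a·p₁ + b·p₂ ≈ (-0.459, 0.695, 0.553); φ = arcsin(p_z) ≈ 33.59°, λ = atan2(p_y, p_x) ≈ 123.47°.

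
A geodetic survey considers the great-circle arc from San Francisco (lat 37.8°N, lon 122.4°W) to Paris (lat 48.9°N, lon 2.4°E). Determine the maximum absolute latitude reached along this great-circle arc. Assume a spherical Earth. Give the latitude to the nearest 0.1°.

The great circle lies in the plane with unit normal n̂ = (p₁ × p₂)/|p₁ × p₂|.
Here n̂_z ≈ +0.432; the vertex latitude is φ_max = arccos|n̂_z| ≈ 64.4°.

≈ 64.4°N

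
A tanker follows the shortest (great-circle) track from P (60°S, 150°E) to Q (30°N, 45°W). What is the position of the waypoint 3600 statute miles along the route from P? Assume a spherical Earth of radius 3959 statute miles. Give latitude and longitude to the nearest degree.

Convert each endpoint to a unit vector on the sphere (x = cos φ cos λ, y = cos φ sin λ, z = sin φ).
The central angle between the endpoints is δ = arccos(p₁·p₂) ≈ 2.589 rad (148.4°). The total great-circle distance is δ·R ≈ 2.589 × 3959 ≈ 10251 mi, so the target fraction is f = 3600/10251 ≈ 0.351.
Interpolate at f ≈ 0.351 with slerp weights a = sin((1−f)δ)/sin δ ≈ 1.894, b = sin(fδ)/sin δ ≈ 1.504.
p = a·p₁ + b·p₂ ≈ (0.101, -0.447, -0.889); φ = arcsin(p_z) ≈ -62.71°, λ = atan2(p_y, p_x) ≈ -77.33°.

≈ (63°S, 77°W)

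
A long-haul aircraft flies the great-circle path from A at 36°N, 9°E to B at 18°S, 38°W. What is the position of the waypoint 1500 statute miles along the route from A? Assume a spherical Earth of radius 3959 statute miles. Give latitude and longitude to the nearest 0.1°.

≈ 20.2°N, 8.0°W

From cos δ = sin φ₁ sin φ₂ + cos φ₁ cos φ₂ cos Δλ, the central angle is δ ≈ 1.221 rad (69.9°). The total great-circle distance is δ·R ≈ 1.221 × 3959 ≈ 4832 mi, so the target fraction is f = 1500/4832 ≈ 0.310.
Interpolate at f ≈ 0.310 with slerp weights a = sin((1−f)δ)/sin δ ≈ 0.794, b = sin(fδ)/sin δ ≈ 0.394.
p = a·p₁ + b·p₂ ≈ (0.930, -0.130, 0.345); φ = arcsin(p_z) ≈ 20.18°, λ = atan2(p_y, p_x) ≈ -7.97°.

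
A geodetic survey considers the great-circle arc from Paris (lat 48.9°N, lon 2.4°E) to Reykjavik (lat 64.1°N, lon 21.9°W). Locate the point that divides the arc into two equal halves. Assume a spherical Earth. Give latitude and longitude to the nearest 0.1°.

Write both endpoints as unit vectors p₁, p₂ with components (cos φ cos λ, cos φ sin λ, sin φ).
The central angle between the endpoints is δ = arccos(p₁·p₂) ≈ 0.349 rad (20.0°).
Interpolate at f = 1/2 with slerp weights a = sin((1−f)δ)/sin δ ≈ 0.508, b = sin(fδ)/sin δ ≈ 0.508.
p = a·p₁ + b·p₂ ≈ (0.539, -0.069, 0.839); φ = arcsin(p_z) ≈ 57.07°, λ = atan2(p_y, p_x) ≈ -7.26°.

≈ lat 57.1°N, lon 7.3°W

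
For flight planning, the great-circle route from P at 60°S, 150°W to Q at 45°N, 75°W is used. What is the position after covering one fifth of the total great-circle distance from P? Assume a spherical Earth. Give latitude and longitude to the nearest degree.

Convert each endpoint to a unit vector on the sphere (x = cos φ cos λ, y = cos φ sin λ, z = sin φ).
The central angle between the endpoints is δ = arccos(p₁·p₂) ≈ 2.119 rad (121.4°).
Interpolate at f = 1/5 with slerp weights a = sin((1−f)δ)/sin δ ≈ 1.162, b = sin(fδ)/sin δ ≈ 0.482.
p = a·p₁ + b·p₂ ≈ (-0.415, -0.620, -0.666); φ = arcsin(p_z) ≈ -41.77°, λ = atan2(p_y, p_x) ≈ -123.83°.

≈ 42°S, 124°W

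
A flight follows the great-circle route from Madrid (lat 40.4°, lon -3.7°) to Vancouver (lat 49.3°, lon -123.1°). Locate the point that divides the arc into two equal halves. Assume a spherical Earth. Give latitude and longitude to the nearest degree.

≈ lat 63°, lon -56°

Convert each endpoint to a unit vector on the sphere (x = cos φ cos λ, y = cos φ sin λ, z = sin φ).
The central angle between the endpoints is δ = arccos(p₁·p₂) ≈ 1.321 rad (75.7°).
Interpolate at f = 1/2 with slerp weights a = sin((1−f)δ)/sin δ ≈ 0.633, b = sin(fδ)/sin δ ≈ 0.633.
p = a·p₁ + b·p₂ ≈ (0.256, -0.377, 0.890); φ = arcsin(p_z) ≈ 62.91°, λ = atan2(p_y, p_x) ≈ -55.85°.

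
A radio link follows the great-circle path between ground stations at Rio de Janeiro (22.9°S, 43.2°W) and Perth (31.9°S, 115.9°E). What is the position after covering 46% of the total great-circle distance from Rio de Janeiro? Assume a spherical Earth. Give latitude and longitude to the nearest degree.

Write both endpoints as unit vectors p₁, p₂ with components (cos φ cos λ, cos φ sin λ, sin φ).
The central angle between the endpoints is δ = arccos(p₁·p₂) ≈ 2.123 rad (121.7°).
Interpolate at f = 0.46 with slerp weights a = sin((1−f)δ)/sin δ ≈ 1.071, b = sin(fδ)/sin δ ≈ 0.974.
p = a·p₁ + b·p₂ ≈ (0.358, 0.068, -0.931); φ = arcsin(p_z) ≈ -68.62°, λ = atan2(p_y, p_x) ≈ 10.81°.

≈ (69°S, 11°E)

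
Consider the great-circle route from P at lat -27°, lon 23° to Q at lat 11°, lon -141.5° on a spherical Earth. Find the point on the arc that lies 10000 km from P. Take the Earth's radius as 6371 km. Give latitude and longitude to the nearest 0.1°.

≈ lat -38.8°, lon -91.1°

The haversine formula gives a central angle δ ≈ 2.764 rad (158.3°) between the endpoints. The total great-circle distance is δ·R ≈ 2.764 × 6371 ≈ 17608 km, so the target fraction is f = 10000/17608 ≈ 0.568.
Interpolate at f ≈ 0.568 with slerp weights a = sin((1−f)δ)/sin δ ≈ 2.520, b = sin(fδ)/sin δ ≈ 2.710.
p = a·p₁ + b·p₂ ≈ (-0.015, -0.779, -0.627); φ = arcsin(p_z) ≈ -38.83°, λ = atan2(p_y, p_x) ≈ -91.11°.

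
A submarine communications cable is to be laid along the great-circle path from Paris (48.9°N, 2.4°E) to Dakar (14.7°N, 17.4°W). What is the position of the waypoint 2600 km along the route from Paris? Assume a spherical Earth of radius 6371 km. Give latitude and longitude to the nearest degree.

Convert each endpoint to a unit vector on the sphere (x = cos φ cos λ, y = cos φ sin λ, z = sin φ).
The central angle between the endpoints is δ = arccos(p₁·p₂) ≈ 0.661 rad (37.9°). The total great-circle distance is δ·R ≈ 0.661 × 6371 ≈ 4210 km, so the target fraction is f = 2600/4210 ≈ 0.618.
Interpolate at f ≈ 0.618 with slerp weights a = sin((1−f)δ)/sin δ ≈ 0.407, b = sin(fδ)/sin δ ≈ 0.647.
p = a·p₁ + b·p₂ ≈ (0.864, -0.176, 0.471); φ = arcsin(p_z) ≈ 28.10°, λ = atan2(p_y, p_x) ≈ -11.50°.

≈ 28°N, 11°W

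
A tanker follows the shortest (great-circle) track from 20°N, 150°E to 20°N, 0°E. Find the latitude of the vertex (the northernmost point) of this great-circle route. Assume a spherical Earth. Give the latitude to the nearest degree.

≈ 55°N

The great circle lies in the plane with unit normal n̂ = (p₁ × p₂)/|p₁ × p₂|.
Here n̂_z ≈ -0.580; the vertex latitude is φ_max = arccos|n̂_z| ≈ 54.6°.
Check via Clairaut: cos φ_max = |cos φ₁| · sin C = cos(20.0°)·sin(38.1°) ≈ 0.580, again giving ≈ 54.6°.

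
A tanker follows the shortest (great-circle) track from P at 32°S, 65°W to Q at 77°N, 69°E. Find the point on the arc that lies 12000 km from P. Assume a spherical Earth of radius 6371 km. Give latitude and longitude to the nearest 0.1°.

≈ 72.1°N, 23.9°W

The haversine formula gives a central angle δ ≈ 2.277 rad (130.5°) between the endpoints. The total great-circle distance is δ·R ≈ 2.277 × 6371 ≈ 14506 km, so the target fraction is f = 12000/14506 ≈ 0.827.
Interpolate at f ≈ 0.827 with slerp weights a = sin((1−f)δ)/sin δ ≈ 0.504, b = sin(fδ)/sin δ ≈ 1.250.
p = a·p₁ + b·p₂ ≈ (0.281, -0.125, 0.951); φ = arcsin(p_z) ≈ 72.08°, λ = atan2(p_y, p_x) ≈ -23.88°.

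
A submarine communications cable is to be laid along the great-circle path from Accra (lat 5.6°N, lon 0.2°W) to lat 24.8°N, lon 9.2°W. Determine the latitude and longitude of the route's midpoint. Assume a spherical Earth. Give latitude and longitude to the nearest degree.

From cos δ = sin φ₁ sin φ₂ + cos φ₁ cos φ₂ cos Δλ, the central angle is δ ≈ 0.367 rad (21.1°).
Interpolate at f = 1/2 with slerp weights a = sin((1−f)δ)/sin δ ≈ 0.509, b = sin(fδ)/sin δ ≈ 0.509.
p = a·p₁ + b·p₂ ≈ (0.962, -0.076, 0.263); φ = arcsin(p_z) ≈ 15.24°, λ = atan2(p_y, p_x) ≈ -4.49°.

≈ lat 15°N, lon 4°W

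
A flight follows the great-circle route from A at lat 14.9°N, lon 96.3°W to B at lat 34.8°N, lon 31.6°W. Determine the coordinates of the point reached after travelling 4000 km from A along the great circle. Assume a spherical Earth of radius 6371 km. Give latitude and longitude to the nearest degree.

≈ lat 31°N, lon 61°W

From cos δ = sin φ₁ sin φ₂ + cos φ₁ cos φ₂ cos Δλ, the central angle is δ ≈ 1.063 rad (60.9°). The total great-circle distance is δ·R ≈ 1.063 × 6371 ≈ 6775 km, so the target fraction is f = 4000/6775 ≈ 0.590.
Interpolate at f ≈ 0.590 with slerp weights a = sin((1−f)δ)/sin δ ≈ 0.483, b = sin(fδ)/sin δ ≈ 0.672.
p = a·p₁ + b·p₂ ≈ (0.419, -0.753, 0.508); φ = arcsin(p_z) ≈ 30.51°, λ = atan2(p_y, p_x) ≈ -60.91°.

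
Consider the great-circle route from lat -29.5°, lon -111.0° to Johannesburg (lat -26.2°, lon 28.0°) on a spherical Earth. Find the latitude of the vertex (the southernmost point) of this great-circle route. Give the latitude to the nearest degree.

≈ -56°

The great circle lies in the plane with unit normal n̂ = (p₁ × p₂)/|p₁ × p₂|.
Here n̂_z ≈ +0.552; the vertex latitude is φ_max = arccos|n̂_z| ≈ 56.5°.
Check via Clairaut: cos φ_max = |cos φ₁| · sin C = cos(29.5°)·sin(140.6°) ≈ 0.552, again giving ≈ 56.5°.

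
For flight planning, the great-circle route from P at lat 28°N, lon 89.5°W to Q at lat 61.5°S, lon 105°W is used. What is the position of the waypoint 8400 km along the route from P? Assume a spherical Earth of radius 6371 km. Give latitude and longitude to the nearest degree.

≈ lat 47°S, lon 100°W

The haversine formula gives a central angle δ ≈ 1.577 rad (90.4°) between the endpoints. The total great-circle distance is δ·R ≈ 1.577 × 6371 ≈ 10050 km, so the target fraction is f = 8400/10050 ≈ 0.836.
Interpolate at f ≈ 0.836 with slerp weights a = sin((1−f)δ)/sin δ ≈ 0.256, b = sin(fδ)/sin δ ≈ 0.968.
p = a·p₁ + b·p₂ ≈ (-0.118, -0.672, -0.731); φ = arcsin(p_z) ≈ -46.95°, λ = atan2(p_y, p_x) ≈ -99.92°.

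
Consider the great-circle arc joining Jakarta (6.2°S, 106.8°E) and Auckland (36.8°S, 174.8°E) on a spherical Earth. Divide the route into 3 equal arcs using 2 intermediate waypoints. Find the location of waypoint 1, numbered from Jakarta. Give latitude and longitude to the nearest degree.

≈ 19°S, 126°E

Write both endpoints as unit vectors p₁, p₂ with components (cos φ cos λ, cos φ sin λ, sin φ).
The central angle between the endpoints is δ = arccos(p₁·p₂) ≈ 1.199 rad (68.7°).
Interpolate at f = 1/3 with slerp weights a = sin((1−f)δ)/sin δ ≈ 0.770, b = sin(fδ)/sin δ ≈ 0.418.
p = a·p₁ + b·p₂ ≈ (-0.554, 0.763, -0.333); φ = arcsin(p_z) ≈ -19.47°, λ = atan2(p_y, p_x) ≈ 126.00°.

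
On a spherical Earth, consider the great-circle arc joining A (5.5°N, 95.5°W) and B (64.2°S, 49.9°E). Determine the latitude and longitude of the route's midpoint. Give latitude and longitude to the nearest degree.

Write both endpoints as unit vectors p₁, p₂ with components (cos φ cos λ, cos φ sin λ, sin φ).
The central angle between the endpoints is δ = arccos(p₁·p₂) ≈ 2.030 rad (116.3°).
Interpolate at f = 1/2 with slerp weights a = sin((1−f)δ)/sin δ ≈ 0.947, b = sin(fδ)/sin δ ≈ 0.947.
p = a·p₁ + b·p₂ ≈ (0.175, -0.623, -0.762); φ = arcsin(p_z) ≈ -49.65°, λ = atan2(p_y, p_x) ≈ -74.30°.

≈ (50°S, 74°W)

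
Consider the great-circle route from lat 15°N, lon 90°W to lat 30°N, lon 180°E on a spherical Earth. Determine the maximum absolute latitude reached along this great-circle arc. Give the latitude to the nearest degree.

≈ 32°N

The great circle lies in the plane with unit normal n̂ = (p₁ × p₂)/|p₁ × p₂|.
Here n̂_z ≈ -0.844; the vertex latitude is φ_max = arccos|n̂_z| ≈ 32.5°.
Check via Clairaut: cos φ_max = |cos φ₁| · sin C = cos(15.0°)·sin(60.9°) ≈ 0.844, again giving ≈ 32.5°.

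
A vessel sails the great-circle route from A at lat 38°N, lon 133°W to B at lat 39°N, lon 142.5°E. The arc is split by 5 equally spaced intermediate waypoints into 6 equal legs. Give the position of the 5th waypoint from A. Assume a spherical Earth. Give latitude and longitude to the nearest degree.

≈ lat 43°N, lon 155°E

Convert each endpoint to a unit vector on the sphere (x = cos φ cos λ, y = cos φ sin λ, z = sin φ).
The central angle between the endpoints is δ = arccos(p₁·p₂) ≈ 1.108 rad (63.5°).
Interpolate at f = 5/6 with slerp weights a = sin((1−f)δ)/sin δ ≈ 0.205, b = sin(fδ)/sin δ ≈ 0.891.
p = a·p₁ + b·p₂ ≈ (-0.660, 0.303, 0.687); φ = arcsin(p_z) ≈ 43.42°, λ = atan2(p_y, p_x) ≈ 155.31°.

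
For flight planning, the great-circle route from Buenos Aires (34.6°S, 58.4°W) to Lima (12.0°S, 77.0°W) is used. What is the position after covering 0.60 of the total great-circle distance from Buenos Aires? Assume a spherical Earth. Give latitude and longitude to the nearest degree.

The haversine formula gives a central angle δ ≈ 0.492 rad (28.2°) between the endpoints.
Interpolate at f = 0.60 with slerp weights a = sin((1−f)δ)/sin δ ≈ 0.414, b = sin(fδ)/sin δ ≈ 0.616.
p = a·p₁ + b·p₂ ≈ (0.314, -0.877, -0.363); φ = arcsin(p_z) ≈ -21.29°, λ = atan2(p_y, p_x) ≈ -70.30°.

≈ 21°S, 70°W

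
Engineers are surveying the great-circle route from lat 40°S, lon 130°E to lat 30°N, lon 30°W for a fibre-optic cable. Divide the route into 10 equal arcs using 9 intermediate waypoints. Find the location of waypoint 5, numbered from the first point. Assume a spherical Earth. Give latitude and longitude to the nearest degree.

The haversine formula gives a central angle δ ≈ 2.808 rad (160.9°) between the endpoints.
Interpolate at f = 5/10 with slerp weights a = sin((1−f)δ)/sin δ ≈ 3.010, b = sin(fδ)/sin δ ≈ 3.010.
p = a·p₁ + b·p₂ ≈ (0.775, 0.463, -0.430); φ = arcsin(p_z) ≈ -25.45°, λ = atan2(p_y, p_x) ≈ 30.84°.

≈ lat 25°S, lon 31°E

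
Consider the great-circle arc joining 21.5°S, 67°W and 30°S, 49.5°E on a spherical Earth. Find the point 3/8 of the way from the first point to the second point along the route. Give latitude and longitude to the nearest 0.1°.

≈ 39.8°S, 28.3°W

From cos δ = sin φ₁ sin φ₂ + cos φ₁ cos φ₂ cos Δλ, the central angle is δ ≈ 1.748 rad (100.2°).
Interpolate at f = 3/8 with slerp weights a = sin((1−f)δ)/sin δ ≈ 0.902, b = sin(fδ)/sin δ ≈ 0.619.
p = a·p₁ + b·p₂ ≈ (0.676, -0.365, -0.640); φ = arcsin(p_z) ≈ -39.80°, λ = atan2(p_y, p_x) ≈ -28.34°.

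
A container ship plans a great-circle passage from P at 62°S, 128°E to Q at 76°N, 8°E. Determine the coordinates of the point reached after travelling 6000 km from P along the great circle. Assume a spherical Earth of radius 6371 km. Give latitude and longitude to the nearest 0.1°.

≈ 11.2°S, 102.9°E

Write both endpoints as unit vectors p₁, p₂ with components (cos φ cos λ, cos φ sin λ, sin φ).
The central angle between the endpoints is δ = arccos(p₁·p₂) ≈ 2.723 rad (156.0°). The total great-circle distance is δ·R ≈ 2.723 × 6371 ≈ 17346 km, so the target fraction is f = 6000/17346 ≈ 0.346.
Interpolate at f ≈ 0.346 with slerp weights a = sin((1−f)δ)/sin δ ≈ 2.404, b = sin(fδ)/sin δ ≈ 1.988.
p = a·p₁ + b·p₂ ≈ (-0.219, 0.956, -0.194); φ = arcsin(p_z) ≈ -11.19°, λ = atan2(p_y, p_x) ≈ 102.88°.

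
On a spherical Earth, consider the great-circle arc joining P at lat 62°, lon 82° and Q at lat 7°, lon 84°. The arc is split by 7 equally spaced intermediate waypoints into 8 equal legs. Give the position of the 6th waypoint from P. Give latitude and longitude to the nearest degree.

Convert each endpoint to a unit vector on the sphere (x = cos φ cos λ, y = cos φ sin λ, z = sin φ).
The central angle between the endpoints is δ = arccos(p₁·p₂) ≈ 0.960 rad (55.0°).
Interpolate at f = 6/8 with slerp weights a = sin((1−f)δ)/sin δ ≈ 0.290, b = sin(fδ)/sin δ ≈ 0.805.
p = a·p₁ + b·p₂ ≈ (0.102, 0.929, 0.354); φ = arcsin(p_z) ≈ 20.75°, λ = atan2(p_y, p_x) ≈ 83.71°.

≈ lat 21°, lon 84°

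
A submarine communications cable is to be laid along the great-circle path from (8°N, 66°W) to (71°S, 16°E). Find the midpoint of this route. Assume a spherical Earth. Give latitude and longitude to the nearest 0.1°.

≈ (36.6°S, 48.7°W)

Write both endpoints as unit vectors p₁, p₂ with components (cos φ cos λ, cos φ sin λ, sin φ).
The central angle between the endpoints is δ = arccos(p₁·p₂) ≈ 1.658 rad (95.0°).
Interpolate at f = 1/2 with slerp weights a = sin((1−f)δ)/sin δ ≈ 0.740, b = sin(fδ)/sin δ ≈ 0.740.
p = a·p₁ + b·p₂ ≈ (0.530, -0.603, -0.597); φ = arcsin(p_z) ≈ -36.63°, λ = atan2(p_y, p_x) ≈ -48.71°.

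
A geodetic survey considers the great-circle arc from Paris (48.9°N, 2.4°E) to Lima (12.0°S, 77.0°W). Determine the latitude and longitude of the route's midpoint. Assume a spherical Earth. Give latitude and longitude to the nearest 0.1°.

From cos δ = sin φ₁ sin φ₂ + cos φ₁ cos φ₂ cos Δλ, the central angle is δ ≈ 1.609 rad (92.2°).
Interpolate at f = 1/2 with slerp weights a = sin((1−f)δ)/sin δ ≈ 0.721, b = sin(fδ)/sin δ ≈ 0.721.
p = a·p₁ + b·p₂ ≈ (0.632, -0.667, 0.393); φ = arcsin(p_z) ≈ 23.17°, λ = atan2(p_y, p_x) ≈ -46.55°.

≈ 23.2°N, 46.5°W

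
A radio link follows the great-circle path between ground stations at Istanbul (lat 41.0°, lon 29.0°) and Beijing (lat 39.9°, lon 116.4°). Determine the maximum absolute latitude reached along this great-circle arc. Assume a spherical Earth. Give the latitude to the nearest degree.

≈ 50°

The great circle lies in the plane with unit normal n̂ = (p₁ × p₂)/|p₁ × p₂|.
Here n̂_z ≈ +0.647; the vertex latitude is φ_max = arccos|n̂_z| ≈ 49.7°.
Check via Clairaut: cos φ_max = |cos φ₁| · sin C = cos(41.0°)·sin(59.0°) ≈ 0.647, again giving ≈ 49.7°.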